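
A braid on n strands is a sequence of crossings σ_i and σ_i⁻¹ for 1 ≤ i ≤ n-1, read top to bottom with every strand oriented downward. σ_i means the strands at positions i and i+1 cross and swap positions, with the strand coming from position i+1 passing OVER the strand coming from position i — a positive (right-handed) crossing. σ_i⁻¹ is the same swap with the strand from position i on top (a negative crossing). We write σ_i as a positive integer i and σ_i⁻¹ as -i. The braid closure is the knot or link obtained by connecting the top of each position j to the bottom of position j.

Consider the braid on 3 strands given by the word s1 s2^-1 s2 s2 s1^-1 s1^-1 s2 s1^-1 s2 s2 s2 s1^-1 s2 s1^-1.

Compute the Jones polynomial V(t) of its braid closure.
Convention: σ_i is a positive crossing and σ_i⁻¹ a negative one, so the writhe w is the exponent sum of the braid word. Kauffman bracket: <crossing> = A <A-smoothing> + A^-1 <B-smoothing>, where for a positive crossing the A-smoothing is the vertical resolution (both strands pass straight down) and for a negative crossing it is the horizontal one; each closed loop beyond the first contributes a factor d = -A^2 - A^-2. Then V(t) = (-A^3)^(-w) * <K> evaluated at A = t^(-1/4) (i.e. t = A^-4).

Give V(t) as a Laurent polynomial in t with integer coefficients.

t^7 - 3*t^6 + 6*t^5 - 9*t^4 + 11*t^3 - 12*t^2 + 11*t - 8 + 6*t^-1 - 3*t^-2 + t^-3

Derivation:
The presented braid s1 s2^-1 s2 s2 s1^-1 s1^-1 s2 s1^-1 s2 s2 s2 s1^-1 s2 s1^-1 on 3 strands reduces by inverse Markov moves (closure unchanged at each step):
  Deconjugate: the word is γ·β·γ⁻¹ with γ = s1 s2^-1 (prefix) and γ⁻¹ = s2 s1^-1 (suffix); strip both.
Reduced to β = s2 s2 s1^-1 s1^-1 s2 s1^-1 s2 s2 s2 s1^-1 on 3 strands, 10 crossings.
Compute on β:
Braid: s2 s2 s1^-1 s1^-1 s2 s1^-1 s2 s2 s2 s1^-1 on 3 strands, 10 crossings.
Writhe w = (#positive) - (#negative) = 6 - 4 = 2.
Enumerate smoothing states for the bracket polynomial. There are 2^10 = 1024 states.
Each crossing splits two ways (0=vertical, 1=horizontal). The state's weight is A^(#A-smoothings - #B-smoothings) * d^(loops - 1).
Tabulate the states by total A-exponent and number of loops L (A-exp: L × count):
  A^10: L=5 ×1
  A^8: L=4 ×10
  A^6: L=3 ×41, L=5 ×4
  A^4: L=2 ×81, L=4 ×38, L=6 ×1
  A^2: L=1 ×71, L=3 ×117, L=5 ×22
  A^0: L=2 ×154, L=4 ×91, L=6 ×7
  A^-2: L=3 ×168, L=5 ×41, L=7 ×1
  A^-4: L=4 ×110, L=6 ×10
  A^-6: L=5 ×44, L=7 ×1
  A^-8: L=6 ×10
  A^-10: L=7 ×1
Each group contributes A^e * Σ count * d^(L-1):
Powers of d = -A^2 - A^-2: d^2 = A^4 + 2 + A^-4; d^3 = -A^6 - 3*A^2 - 3*A^-2 - A^-6; d^4 = A^8 + 4*A^4 + 6 + 4*A^-4 + A^-8; d^5 = -A^10 - 5*A^6 - 10*A^2 - 10*A^-2 - 5*A^-6 - A^-10; d^6 = A^12 + 6*A^8 + 15*A^4 + 20 + 15*A^-4 + 6*A^-8 + A^-12.
  A^10 * (d^4) = A^18 + 4*A^14 + 6*A^10 + 4*A^6 + A^2
  A^8 * (10*d^3) = -10*A^14 - 30*A^10 - 30*A^6 - 10*A^2
  A^6 * (41*d^2 + 4*d^4) = 4*A^14 + 57*A^10 + 106*A^6 + 57*A^2 + 4*A^-2
  A^4 * (81*d + 38*d^3 + d^5) = -A^14 - 43*A^10 - 205*A^6 - 205*A^2 - 43*A^-2 - A^-6
  A^2 * (71 + 117*d^2 + 22*d^4) = 22*A^10 + 205*A^6 + 437*A^2 + 205*A^-2 + 22*A^-6
  A^0 * (154*d + 91*d^3 + 7*d^5) = -7*A^10 - 126*A^6 - 497*A^2 - 497*A^-2 - 126*A^-6 - 7*A^-10
  A^-2 * (168*d^2 + 41*d^4 + d^6) = A^10 + 47*A^6 + 347*A^2 + 602*A^-2 + 347*A^-6 + 47*A^-10 + A^-14
  A^-4 * (110*d^3 + 10*d^5) = -10*A^6 - 160*A^2 - 430*A^-2 - 430*A^-6 - 160*A^-10 - 10*A^-14
  A^-6 * (44*d^4 + d^6) = A^6 + 50*A^2 + 191*A^-2 + 284*A^-6 + 191*A^-10 + 50*A^-14 + A^-18
  A^-8 * (10*d^5) = -10*A^2 - 50*A^-2 - 100*A^-6 - 100*A^-10 - 50*A^-14 - 10*A^-18
  A^-10 * (d^6) = A^2 + 6*A^-2 + 15*A^-6 + 20*A^-10 + 15*A^-14 + 6*A^-18 + A^-22
Summing the groups: <K> = A^18 - 3*A^14 + 6*A^10 - 8*A^6 + 11*A^2 - 12*A^-2 + 11*A^-6 - 9*A^-10 + 6*A^-14 - 3*A^-18 + A^-22
Normalise by the writhe: (-A^3)^(-w) = (-A^3)^(-2) = A^-6, so f(A) = A^-6 * <K> = A^12 - 3*A^8 + 6*A^4 - 8 + 11*A^-4 - 12*A^-8 + 11*A^-12 - 9*A^-16 + 6*A^-20 - 3*A^-24 + A^-28.
Substitute A = t^(-1/4), i.e. A^e → t^(-e/4): V(t) = t^7 - 3*t^6 + 6*t^5 - 9*t^4 + 11*t^3 - 12*t^2 + 11*t - 8 + 6*t^-1 - 3*t^-2 + t^-3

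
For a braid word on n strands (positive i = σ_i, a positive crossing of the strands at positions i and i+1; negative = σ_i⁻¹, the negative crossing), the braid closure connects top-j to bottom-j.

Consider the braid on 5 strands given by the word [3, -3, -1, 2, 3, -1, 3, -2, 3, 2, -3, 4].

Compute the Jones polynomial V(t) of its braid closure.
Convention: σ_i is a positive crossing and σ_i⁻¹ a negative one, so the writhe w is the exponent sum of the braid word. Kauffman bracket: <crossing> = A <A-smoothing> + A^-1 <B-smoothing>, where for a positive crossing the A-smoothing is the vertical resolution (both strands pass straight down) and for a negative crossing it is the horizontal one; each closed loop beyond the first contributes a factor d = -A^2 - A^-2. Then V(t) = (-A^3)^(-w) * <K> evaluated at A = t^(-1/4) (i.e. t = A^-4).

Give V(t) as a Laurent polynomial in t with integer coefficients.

The presented braid s3 s3^-1 s1^-1 s2 s3 s1^-1 s3 s2^-1 s3 s2 s3^-1 s4 on 5 strands reduces by inverse Markov moves (closure unchanged at each step):
  Destabilize: the word has the form β·s4 where s4 occurs only as the final letter (β ∈ B_4); drop it and the last strand → 4 strands.
  Deconjugate: the word is γ·β·γ⁻¹ with γ = s3 (prefix) and γ⁻¹ = s3^-1 (suffix); strip both.
Reduced to β = s3^-1 s1^-1 s2 s3 s1^-1 s3 s2^-1 s3 s2 on 4 strands, 9 crossings.
Compute on β:
Braid: s3^-1 s1^-1 s2 s3 s1^-1 s3 s2^-1 s3 s2 on 4 strands, 9 crossings.
Writhe w = (#positive) - (#negative) = 5 - 4 = 1.
Computing the Kauffman bracket via state sum. There are 2^9 = 512 states.
Smooth each crossing (0=||, 1=⌣⌢); contribution A^(Σ sign_k(1-2s_k)) * d^(L-1).
Tabulate the states by total A-exponent and number of loops L (A-exp: L × count):
  A^9: L=2 ×1
  A^7: L=1 ×3, L=3 ×6
  A^5: L=2 ×26, L=4 ×10
  A^3: L=1 ×21, L=3 ×58, L=5 ×5
  A^1: L=2 ×86, L=4 ×39, L=6 ×1
  A^-1: L=1 ×35, L=3 ×80, L=5 ×11
  A^-3: L=2 ×53, L=4 ×30, L=6 ×1
  A^-5: L=3 ×32, L=5 ×4
  A^-7: L=4 ×9
  A^-9: L=5 ×1
Each group contributes A^e * Σ count * d^(L-1):
Powers of d = -A^2 - A^-2: d^2 = A^4 + 2 + A^-4; d^3 = -A^6 - 3*A^2 - 3*A^-2 - A^-6; d^4 = A^8 + 4*A^4 + 6 + 4*A^-4 + A^-8; d^5 = -A^10 - 5*A^6 - 10*A^2 - 10*A^-2 - 5*A^-6 - A^-10.
  A^9 * (d) = -A^11 - A^7
  A^7 * (3 + 6*d^2) = 6*A^11 + 15*A^7 + 6*A^3
  A^5 * (26*d + 10*d^3) = -10*A^11 - 56*A^7 - 56*A^3 - 10*A^-1
  A^3 * (21 + 58*d^2 + 5*d^4) = 5*A^11 + 78*A^7 + 167*A^3 + 78*A^-1 + 5*A^-5
  A^1 * (86*d + 39*d^3 + d^5) = -A^11 - 44*A^7 - 213*A^3 - 213*A^-1 - 44*A^-5 - A^-9
  A^-1 * (35 + 80*d^2 + 11*d^4) = 11*A^7 + 124*A^3 + 261*A^-1 + 124*A^-5 + 11*A^-9
  A^-3 * (53*d + 30*d^3 + d^5) = -A^7 - 35*A^3 - 153*A^-1 - 153*A^-5 - 35*A^-9 - A^-13
  A^-5 * (32*d^2 + 4*d^4) = 4*A^3 + 48*A^-1 + 88*A^-5 + 48*A^-9 + 4*A^-13
  A^-7 * (9*d^3) = -9*A^-1 - 27*A^-5 - 27*A^-9 - 9*A^-13
  A^-9 * (d^4) = A^-1 + 4*A^-5 + 6*A^-9 + 4*A^-13 + A^-17
Summing the groups: <K> = -A^11 + 2*A^7 - 3*A^3 + 3*A^-1 - 3*A^-5 + 2*A^-9 - 2*A^-13 + A^-17
Normalise by the writhe: (-A^3)^(-w) = (-A^3)^(-1) = -A^-3, so f(A) = -A^-3 * <K> = A^8 - 2*A^4 + 3 - 3*A^-4 + 3*A^-8 - 2*A^-12 + 2*A^-16 - A^-20.
Substitute A = t^(-1/4), i.e. A^e → t^(-e/4): V(t) = -t^5 + 2*t^4 - 2*t^3 + 3*t^2 - 3*t + 3 - 2*t^-1 + t^-2

Answer: -t^5 + 2*t^4 - 2*t^3 + 3*t^2 - 3*t + 3 - 2*t^-1 + t^-2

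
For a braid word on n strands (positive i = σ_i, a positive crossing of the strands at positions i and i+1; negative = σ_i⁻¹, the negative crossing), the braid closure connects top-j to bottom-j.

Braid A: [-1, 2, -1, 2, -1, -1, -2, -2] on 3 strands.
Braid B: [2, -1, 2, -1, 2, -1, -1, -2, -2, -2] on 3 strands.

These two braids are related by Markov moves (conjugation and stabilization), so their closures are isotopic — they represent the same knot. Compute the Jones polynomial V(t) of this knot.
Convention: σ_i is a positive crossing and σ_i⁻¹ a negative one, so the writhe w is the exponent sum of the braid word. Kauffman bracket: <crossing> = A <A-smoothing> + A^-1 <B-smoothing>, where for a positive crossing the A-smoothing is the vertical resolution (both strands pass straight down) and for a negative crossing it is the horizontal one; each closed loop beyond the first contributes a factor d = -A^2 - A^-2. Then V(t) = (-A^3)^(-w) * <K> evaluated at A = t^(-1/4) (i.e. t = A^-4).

Markov-equivalent braids have isotopic closures, hence identical knot invariants. Strip the Markov moves from each word to reach a common short braid β, then compute V(t) once on β.
Braid A: s1^-1 s2 s1^-1 s2 s1^-1 s1^-1 s2^-1 s2^-1 on 3 strands has no conjugating prefix/suffix or stabilization to strip; take β = s1^-1 s2 s1^-1 s2 s1^-1 s1^-1 s2^-1 s2^-1.
Braid B: s2 s1^-1 s2 s1^-1 s2 s1^-1 s1^-1 s2^-1 s2^-1 s2^-1 on 3 strands reduces by inverse Markov moves (closure unchanged at each step):
  Deconjugate: the word is γ·β·γ⁻¹ with γ = s2 (prefix) and γ⁻¹ = s2^-1 (suffix); strip both.
Reduced to β = s1^-1 s2 s1^-1 s2 s1^-1 s1^-1 s2^-1 s2^-1 on 3 strands, 8 crossings.
Both give the same β = s1^-1 s2 s1^-1 s2 s1^-1 s1^-1 s2^-1 s2^-1 on 3 strands, so one state sum suffices:
Braid: s1^-1 s2 s1^-1 s2 s1^-1 s1^-1 s2^-1 s2^-1 on 3 strands, 8 crossings.
Writhe w = (#positive) - (#negative) = 2 - 6 = -4.
Computing the Kauffman bracket via state sum. There are 2^8 = 256 states.
Each crossing splits two ways (0=vertical, 1=horizontal). The state's weight is A^(#A-smoothings - #B-smoothings) * d^(loops - 1).
Tabulate the states by total A-exponent and number of loops L (A-exp: L × count):
  A^8: L=5 ×1
  A^6: L=4 ×8
  A^4: L=3 ×26, L=5 ×2
  A^2: L=2 ×41, L=4 ×15
  A^0: L=1 ×26, L=3 ×43, L=5 ×1
  A^-2: L=2 ×47, L=4 ×9
  A^-4: L=1 ×11, L=3 ×16, L=5 ×1
  A^-6: L=2 ×6, L=4 ×2
  A^-8: L=3 ×1
Each group contributes A^e * Σ count * d^(L-1):
Powers of d = -A^2 - A^-2: d^2 = A^4 + 2 + A^-4; d^3 = -A^6 - 3*A^2 - 3*A^-2 - A^-6; d^4 = A^8 + 4*A^4 + 6 + 4*A^-4 + A^-8.
  A^8 * (d^4) = A^16 + 4*A^12 + 6*A^8 + 4*A^4 + 1
  A^6 * (8*d^3) = -8*A^12 - 24*A^8 - 24*A^4 - 8
  A^4 * (26*d^2 + 2*d^4) = 2*A^12 + 34*A^8 + 64*A^4 + 34 + 2*A^-4
  A^2 * (41*d + 15*d^3) = -15*A^8 - 86*A^4 - 86 - 15*A^-4
  A^0 * (26 + 43*d^2 + d^4) = A^8 + 47*A^4 + 118 + 47*A^-4 + A^-8
  A^-2 * (47*d + 9*d^3) = -9*A^4 - 74 - 74*A^-4 - 9*A^-8
  A^-4 * (11 + 16*d^2 + d^4) = A^4 + 20 + 49*A^-4 + 20*A^-8 + A^-12
  A^-6 * (6*d + 2*d^3) = -2 - 12*A^-4 - 12*A^-8 - 2*A^-12
  A^-8 * (d^2) = A^-4 + 2*A^-8 + A^-12
Summing the groups: <K> = A^16 - 2*A^12 + 2*A^8 - 3*A^4 + 3 - 2*A^-4 + 2*A^-8
Normalise by the writhe: (-A^3)^(-w) = (-A^3)^(4) = A^12, so f(A) = A^12 * <K> = A^28 - 2*A^24 + 2*A^20 - 3*A^16 + 3*A^12 - 2*A^8 + 2*A^4.
Substitute A = t^(-1/4), i.e. A^e → t^(-e/4): V(t) = 2*t^-1 - 2*t^-2 + 3*t^-3 - 3*t^-4 + 2*t^-5 - 2*t^-6 + t^-7

Answer: 2*t^-1 - 2*t^-2 + 3*t^-3 - 3*t^-4 + 2*t^-5 - 2*t^-6 + t^-7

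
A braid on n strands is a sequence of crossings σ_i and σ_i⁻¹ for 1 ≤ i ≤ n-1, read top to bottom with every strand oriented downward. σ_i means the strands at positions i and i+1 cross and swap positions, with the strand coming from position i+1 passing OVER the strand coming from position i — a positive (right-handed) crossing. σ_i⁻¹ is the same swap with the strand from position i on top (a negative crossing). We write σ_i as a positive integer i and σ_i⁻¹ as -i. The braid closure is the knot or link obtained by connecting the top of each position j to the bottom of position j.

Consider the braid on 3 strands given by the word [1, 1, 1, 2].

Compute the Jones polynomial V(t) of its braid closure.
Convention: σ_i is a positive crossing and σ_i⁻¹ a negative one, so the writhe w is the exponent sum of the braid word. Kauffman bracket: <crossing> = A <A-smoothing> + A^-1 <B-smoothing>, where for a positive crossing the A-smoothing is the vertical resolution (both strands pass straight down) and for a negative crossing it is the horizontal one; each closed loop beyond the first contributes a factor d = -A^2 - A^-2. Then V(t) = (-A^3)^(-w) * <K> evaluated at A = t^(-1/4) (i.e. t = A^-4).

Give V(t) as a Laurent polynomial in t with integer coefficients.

-t^4 + t^3 + t

Derivation:
The presented braid s1 s1 s1 s2 on 3 strands reduces by inverse Markov moves (closure unchanged at each step):
  Destabilize: the word has the form β·s2 where s2 occurs only as the final letter (β ∈ B_2); drop it and the last strand → 2 strands.
Reduced to β = s1 s1 s1 on 2 strands, 3 crossings.
Compute on β:
Braid: s1 s1 s1 on 2 strands, 3 crossings.
Writhe w = (#positive) - (#negative) = 3 - 0 = 3.
State-sum expansion of <K>. There are 2^3 = 8 states.
Each crossing splits two ways (0=vertical, 1=horizontal). The state's weight is A^(#A-smoothings - #B-smoothings) * d^(loops - 1).
  state 000: A-exp=+3, loops=2, term = A^3 * d^1
  state 001: A-exp=+1, loops=1, term = A^1 * d^0
  state 010: A-exp=+1, loops=1, term = A^1 * d^0
  state 011: A-exp=-1, loops=2, term = A^-1 * d^1
  state 100: A-exp=+1, loops=1, term = A^1 * d^0
  state 101: A-exp=-1, loops=2, term = A^-1 * d^1
  state 110: A-exp=-1, loops=2, term = A^-1 * d^1
  state 111: A-exp=-3, loops=3, term = A^-3 * d^2
Collect the terms by A-exponent (count of states per loop number):
Powers of d = -A^2 - A^-2: d^2 = A^4 + 2 + A^-4.
  A^3 * (d) = -A^5 - A
  A^1 * (3) = 3*A
  A^-1 * (3*d) = -3*A - 3*A^-3
  A^-3 * (d^2) = A + 2*A^-3 + A^-7
Summing the groups: <K> = -A^5 - A^-3 + A^-7
Normalise by the writhe: (-A^3)^(-w) = (-A^3)^(-3) = -A^-9, so f(A) = -A^-9 * <K> = A^-4 + A^-12 - A^-16.
Substitute A = t^(-1/4), i.e. A^e → t^(-e/4): V(t) = -t^4 + t^3 + t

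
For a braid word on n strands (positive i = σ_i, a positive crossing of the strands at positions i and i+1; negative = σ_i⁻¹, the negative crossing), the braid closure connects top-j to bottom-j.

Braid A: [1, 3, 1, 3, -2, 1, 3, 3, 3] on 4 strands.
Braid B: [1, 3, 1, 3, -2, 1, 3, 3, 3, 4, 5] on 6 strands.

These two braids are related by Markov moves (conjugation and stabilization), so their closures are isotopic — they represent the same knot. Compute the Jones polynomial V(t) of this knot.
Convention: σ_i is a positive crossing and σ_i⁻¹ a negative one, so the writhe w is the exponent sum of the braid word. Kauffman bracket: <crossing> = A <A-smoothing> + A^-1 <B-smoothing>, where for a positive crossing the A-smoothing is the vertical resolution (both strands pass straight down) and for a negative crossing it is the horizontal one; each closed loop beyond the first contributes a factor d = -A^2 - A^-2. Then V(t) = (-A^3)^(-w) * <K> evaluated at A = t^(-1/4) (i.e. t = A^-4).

t^11 - 2*t^10 + 2*t^9 - 3*t^8 + 2*t^7 - 2*t^6 + 2*t^5 + t^3

Derivation:
Markov-equivalent braids have isotopic closures, hence identical knot invariants. Strip the Markov moves from each word to reach a common short braid β, then compute V(t) once on β.
Braid A: s1 s3 s1 s3 s2^-1 s1 s3 s3 s3 on 4 strands has no conjugating prefix/suffix or stabilization to strip; take β = s1 s3 s1 s3 s2^-1 s1 s3 s3 s3.
Braid B: s1 s3 s1 s3 s2^-1 s1 s3 s3 s3 s4 s5 on 6 strands reduces by inverse Markov moves (closure unchanged at each step):
  Destabilize: the word has the form β·s5 where s5 occurs only as the final letter (β ∈ B_5); drop it and the last strand → 5 strands.
  Destabilize: the word has the form β·s4 where s4 occurs only as the final letter (β ∈ B_4); drop it and the last strand → 4 strands.
Reduced to β = s1 s3 s1 s3 s2^-1 s1 s3 s3 s3 on 4 strands, 9 crossings.
Both give the same β = s1 s3 s1 s3 s2^-1 s1 s3 s3 s3 on 4 strands, so one state sum suffices:
Braid: s1 s3 s1 s3 s2^-1 s1 s3 s3 s3 on 4 strands, 9 crossings.
Writhe w = (#positive) - (#negative) = 8 - 1 = 7.
Enumerate smoothing states for the bracket polynomial. There are 2^9 = 512 states.
For each crossing: s=0 is the vertical smoothing, s=1 horizontal. Crossing k contributes A^(sign_k * (1 - 2*s_k)); loop factor d = -A^2 - A^-2.
Tabulate the states by total A-exponent and number of loops L (A-exp: L × count):
  A^9: L=3 ×1
  A^7: L=2 ×8, L=4 ×1
  A^5: L=1 ×15, L=3 ×21
  A^3: L=2 ×60, L=4 ×24
  A^1: L=3 ×110, L=5 ×16
  A^-1: L=4 ×120, L=6 ×6
  A^-3: L=5 ×83, L=7 ×1
  A^-5: L=6 ×36
  A^-7: L=7 ×9
  A^-9: L=8 ×1
Each group contributes A^e * Σ count * d^(L-1):
Powers of d = -A^2 - A^-2: d^2 = A^4 + 2 + A^-4; d^3 = -A^6 - 3*A^2 - 3*A^-2 - A^-6; d^4 = A^8 + 4*A^4 + 6 + 4*A^-4 + A^-8; d^5 = -A^10 - 5*A^6 - 10*A^2 - 10*A^-2 - 5*A^-6 - A^-10; d^6 = A^12 + 6*A^8 + 15*A^4 + 20 + 15*A^-4 + 6*A^-8 + A^-12; d^7 = -A^14 - 7*A^10 - 21*A^6 - 35*A^2 - 35*A^-2 - 21*A^-6 - 7*A^-10 - A^-14.
  A^9 * (d^2) = A^13 + 2*A^9 + A^5
  A^7 * (8*d + d^3) = -A^13 - 11*A^9 - 11*A^5 - A
  A^5 * (15 + 21*d^2) = 21*A^9 + 57*A^5 + 21*A
  A^3 * (60*d + 24*d^3) = -24*A^9 - 132*A^5 - 132*A - 24*A^-3
  A^1 * (110*d^2 + 16*d^4) = 16*A^9 + 174*A^5 + 316*A + 174*A^-3 + 16*A^-7
  A^-1 * (120*d^3 + 6*d^5) = -6*A^9 - 150*A^5 - 420*A - 420*A^-3 - 150*A^-7 - 6*A^-11
  A^-3 * (83*d^4 + d^6) = A^9 + 89*A^5 + 347*A + 518*A^-3 + 347*A^-7 + 89*A^-11 + A^-15
  A^-5 * (36*d^5) = -36*A^5 - 180*A - 360*A^-3 - 360*A^-7 - 180*A^-11 - 36*A^-15
  A^-7 * (9*d^6) = 9*A^5 + 54*A + 135*A^-3 + 180*A^-7 + 135*A^-11 + 54*A^-15 + 9*A^-19
  A^-9 * (d^7) = -A^5 - 7*A - 21*A^-3 - 35*A^-7 - 35*A^-11 - 21*A^-15 - 7*A^-19 - A^-23
Summing the groups: <K> = -A^9 - 2*A + 2*A^-3 - 2*A^-7 + 3*A^-11 - 2*A^-15 + 2*A^-19 - A^-23
Normalise by the writhe: (-A^3)^(-w) = (-A^3)^(-7) = -A^-21, so f(A) = -A^-21 * <K> = A^-12 + 2*A^-20 - 2*A^-24 + 2*A^-28 - 3*A^-32 + 2*A^-36 - 2*A^-40 + A^-44.
Substitute A = t^(-1/4), i.e. A^e → t^(-e/4): V(t) = t^11 - 2*t^10 + 2*t^9 - 3*t^8 + 2*t^7 - 2*t^6 + 2*t^5 + t^3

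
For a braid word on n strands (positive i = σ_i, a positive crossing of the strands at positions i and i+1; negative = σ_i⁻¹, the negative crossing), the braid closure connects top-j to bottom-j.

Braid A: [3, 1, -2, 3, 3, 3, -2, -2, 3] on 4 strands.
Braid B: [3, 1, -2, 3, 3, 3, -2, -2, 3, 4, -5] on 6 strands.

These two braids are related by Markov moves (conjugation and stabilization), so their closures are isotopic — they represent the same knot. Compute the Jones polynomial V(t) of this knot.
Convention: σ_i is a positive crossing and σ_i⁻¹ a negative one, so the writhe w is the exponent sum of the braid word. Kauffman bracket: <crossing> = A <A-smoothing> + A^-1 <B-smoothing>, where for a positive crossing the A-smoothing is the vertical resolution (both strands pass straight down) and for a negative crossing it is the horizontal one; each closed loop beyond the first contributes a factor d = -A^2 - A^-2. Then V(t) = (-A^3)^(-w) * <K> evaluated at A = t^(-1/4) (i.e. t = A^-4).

-t^6 + 2*t^5 - 4*t^4 + 5*t^3 - 4*t^2 + 5*t - 3 + 2*t^-1 - t^-2

Derivation:
Markov-equivalent braids have isotopic closures, hence identical knot invariants. Strip the Markov moves from each word to reach a common short braid β, then compute V(t) once on β.
Braid A: s3 s1 s2^-1 s3 s3 s3 s2^-1 s2^-1 s3 on 4 strands has no conjugating prefix/suffix or stabilization to strip; take β = s3 s1 s2^-1 s3 s3 s3 s2^-1 s2^-1 s3.
Braid B: s3 s1 s2^-1 s3 s3 s3 s2^-1 s2^-1 s3 s4 s5^-1 on 6 strands reduces by inverse Markov moves (closure unchanged at each step):
  Destabilize: the word has the form β·s5^-1 where s5^-1 occurs only as the final letter (β ∈ B_5); drop it and the last strand → 5 strands.
  Destabilize: the word has the form β·s4 where s4 occurs only as the final letter (β ∈ B_4); drop it and the last strand → 4 strands.
Reduced to β = s3 s1 s2^-1 s3 s3 s3 s2^-1 s2^-1 s3 on 4 strands, 9 crossings.
Both give the same β = s3 s1 s2^-1 s3 s3 s3 s2^-1 s2^-1 s3 on 4 strands, so one state sum suffices:
Braid: s3 s1 s2^-1 s3 s3 s3 s2^-1 s2^-1 s3 on 4 strands, 9 crossings.
Writhe w = (#positive) - (#negative) = 6 - 3 = 3.
Enumerate smoothing states for the bracket polynomial. There are 2^9 = 512 states.
For each crossing: s=0 is the vertical smoothing, s=1 horizontal. Crossing k contributes A^(sign_k * (1 - 2*s_k)); loop factor d = -A^2 - A^-2.
Tabulate the states by total A-exponent and number of loops L (A-exp: L × count):
  A^9: L=5 ×1
  A^7: L=4 ×9
  A^5: L=3 ×32, L=5 ×4
  A^3: L=2 ×51, L=4 ×32, L=6 ×1
  A^1: L=1 ×27, L=3 ×81, L=5 ×18
  A^-1: L=2 ×53, L=4 ×67, L=6 ×6
  A^-3: L=3 ×50, L=5 ×33, L=7 ×1
  A^-5: L=4 ×27, L=6 ×9
  A^-7: L=5 ×8, L=7 ×1
  A^-9: L=6 ×1
Each group contributes A^e * Σ count * d^(L-1):
Powers of d = -A^2 - A^-2: d^2 = A^4 + 2 + A^-4; d^3 = -A^6 - 3*A^2 - 3*A^-2 - A^-6; d^4 = A^8 + 4*A^4 + 6 + 4*A^-4 + A^-8; d^5 = -A^10 - 5*A^6 - 10*A^2 - 10*A^-2 - 5*A^-6 - A^-10; d^6 = A^12 + 6*A^8 + 15*A^4 + 20 + 15*A^-4 + 6*A^-8 + A^-12.
  A^9 * (d^4) = A^17 + 4*A^13 + 6*A^9 + 4*A^5 + A
  A^7 * (9*d^3) = -9*A^13 - 27*A^9 - 27*A^5 - 9*A
  A^5 * (32*d^2 + 4*d^4) = 4*A^13 + 48*A^9 + 88*A^5 + 48*A + 4*A^-3
  A^3 * (51*d + 32*d^3 + d^5) = -A^13 - 37*A^9 - 157*A^5 - 157*A - 37*A^-3 - A^-7
  A^1 * (27 + 81*d^2 + 18*d^4) = 18*A^9 + 153*A^5 + 297*A + 153*A^-3 + 18*A^-7
  A^-1 * (53*d + 67*d^3 + 6*d^5) = -6*A^9 - 97*A^5 - 314*A - 314*A^-3 - 97*A^-7 - 6*A^-11
  A^-3 * (50*d^2 + 33*d^4 + d^6) = A^9 + 39*A^5 + 197*A + 318*A^-3 + 197*A^-7 + 39*A^-11 + A^-15
  A^-5 * (27*d^3 + 9*d^5) = -9*A^5 - 72*A - 171*A^-3 - 171*A^-7 - 72*A^-11 - 9*A^-15
  A^-7 * (8*d^4 + d^6) = A^5 + 14*A + 47*A^-3 + 68*A^-7 + 47*A^-11 + 14*A^-15 + A^-19
  A^-9 * (d^5) = -A - 5*A^-3 - 10*A^-7 - 10*A^-11 - 5*A^-15 - A^-19
Summing the groups: <K> = A^17 - 2*A^13 + 3*A^9 - 5*A^5 + 4*A - 5*A^-3 + 4*A^-7 - 2*A^-11 + A^-15
Normalise by the writhe: (-A^3)^(-w) = (-A^3)^(-3) = -A^-9, so f(A) = -A^-9 * <K> = -A^8 + 2*A^4 - 3 + 5*A^-4 - 4*A^-8 + 5*A^-12 - 4*A^-16 + 2*A^-20 - A^-24.
Substitute A = t^(-1/4), i.e. A^e → t^(-e/4): V(t) = -t^6 + 2*t^5 - 4*t^4 + 5*t^3 - 4*t^2 + 5*t - 3 + 2*t^-1 - t^-2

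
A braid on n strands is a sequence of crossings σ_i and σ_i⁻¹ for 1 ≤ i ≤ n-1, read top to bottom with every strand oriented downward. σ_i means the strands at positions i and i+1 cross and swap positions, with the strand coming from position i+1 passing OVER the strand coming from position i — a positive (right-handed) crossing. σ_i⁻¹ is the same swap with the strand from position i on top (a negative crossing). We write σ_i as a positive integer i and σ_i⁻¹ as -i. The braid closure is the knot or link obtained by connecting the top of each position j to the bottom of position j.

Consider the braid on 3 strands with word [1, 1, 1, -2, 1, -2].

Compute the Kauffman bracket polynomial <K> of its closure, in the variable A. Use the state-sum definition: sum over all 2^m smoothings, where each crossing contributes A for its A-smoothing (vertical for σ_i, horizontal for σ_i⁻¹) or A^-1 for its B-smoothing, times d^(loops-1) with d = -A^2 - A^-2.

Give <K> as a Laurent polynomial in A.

A^10 - A^6 + 2*A^2 - 2*A^-2 + 2*A^-6 - 2*A^-10 + A^-14

Derivation:
Braid: s1 s1 s1 s2^-1 s1 s2^-1 on 3 strands, 6 crossings.
Writhe w = (#positive) - (#negative) = 4 - 2 = 2.
Enumerate smoothing states for the bracket polynomial. There are 2^6 = 64 states.
For each crossing: s=0 is the vertical smoothing, s=1 horizontal. Crossing k contributes A^(sign_k * (1 - 2*s_k)); loop factor d = -A^2 - A^-2.
Tabulate the states by total A-exponent and number of loops L (A-exp: L × count):
  A^6: L=3 ×1
  A^4: L=2 ×6
  A^2: L=1 ×11, L=3 ×4
  A^0: L=2 ×19, L=4 ×1
  A^-2: L=3 ×15
  A^-4: L=4 ×6
  A^-6: L=5 ×1
Each group contributes A^e * Σ count * d^(L-1):
Powers of d = -A^2 - A^-2: d^2 = A^4 + 2 + A^-4; d^3 = -A^6 - 3*A^2 - 3*A^-2 - A^-6; d^4 = A^8 + 4*A^4 + 6 + 4*A^-4 + A^-8.
  A^6 * (d^2) = A^10 + 2*A^6 + A^2
  A^4 * (6*d) = -6*A^6 - 6*A^2
  A^2 * (11 + 4*d^2) = 4*A^6 + 19*A^2 + 4*A^-2
  A^0 * (19*d + d^3) = -A^6 - 22*A^2 - 22*A^-2 - A^-6
  A^-2 * (15*d^2) = 15*A^2 + 30*A^-2 + 15*A^-6
  A^-4 * (6*d^3) = -6*A^2 - 18*A^-2 - 18*A^-6 - 6*A^-10
  A^-6 * (d^4) = A^2 + 4*A^-2 + 6*A^-6 + 4*A^-10 + A^-14
Summing the groups: <K> = A^10 - A^6 + 2*A^2 - 2*A^-2 + 2*A^-6 - 2*A^-10 + A^-14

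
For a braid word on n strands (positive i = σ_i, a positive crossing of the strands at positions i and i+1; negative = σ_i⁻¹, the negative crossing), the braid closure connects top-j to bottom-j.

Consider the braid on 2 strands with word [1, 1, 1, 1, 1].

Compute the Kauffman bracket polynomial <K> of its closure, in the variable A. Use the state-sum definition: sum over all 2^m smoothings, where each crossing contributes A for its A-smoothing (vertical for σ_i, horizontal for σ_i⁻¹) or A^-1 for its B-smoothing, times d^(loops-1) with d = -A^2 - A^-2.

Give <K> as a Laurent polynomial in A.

-A^7 - A^-1 + A^-5 - A^-9 + A^-13

Derivation:
Braid: s1 s1 s1 s1 s1 on 2 strands, 5 crossings.
Writhe w = (#positive) - (#negative) = 5 - 0 = 5.
Enumerate smoothing states for the bracket polynomial. There are 2^5 = 32 states.
Smooth each crossing (0=||, 1=⌣⌢); contribution A^(Σ sign_k(1-2s_k)) * d^(L-1).
  state 00000: A-exp=+5, loops=2, term = A^5 * d^1
  state 00001: A-exp=+3, loops=1, term = A^3 * d^0
  state 00010: A-exp=+3, loops=1, term = A^3 * d^0
  state 00011: A-exp=+1, loops=2, term = A^1 * d^1
  state 00100: A-exp=+3, loops=1, term = A^3 * d^0
  state 00101: A-exp=+1, loops=2, term = A^1 * d^1
  state 00110: A-exp=+1, loops=2, term = A^1 * d^1
  state 00111: A-exp=-1, loops=3, term = A^-1 * d^2
  state 01000: A-exp=+3, loops=1, term = A^3 * d^0
  state 01001: A-exp=+1, loops=2, term = A^1 * d^1
  state 01010: A-exp=+1, loops=2, term = A^1 * d^1
  state 01011: A-exp=-1, loops=3, term = A^-1 * d^2
  state 01100: A-exp=+1, loops=2, term = A^1 * d^1
  state 01101: A-exp=-1, loops=3, term = A^-1 * d^2
  state 01110: A-exp=-1, loops=3, term = A^-1 * d^2
  state 01111: A-exp=-3, loops=4, term = A^-3 * d^3
  state 10000: A-exp=+3, loops=1, term = A^3 * d^0
  state 10001: A-exp=+1, loops=2, term = A^1 * d^1
  state 10010: A-exp=+1, loops=2, term = A^1 * d^1
  state 10011: A-exp=-1, loops=3, term = A^-1 * d^2
  state 10100: A-exp=+1, loops=2, term = A^1 * d^1
  state 10101: A-exp=-1, loops=3, term = A^-1 * d^2
  state 10110: A-exp=-1, loops=3, term = A^-1 * d^2
  state 10111: A-exp=-3, loops=4, term = A^-3 * d^3
  state 11000: A-exp=+1, loops=2, term = A^1 * d^1
  state 11001: A-exp=-1, loops=3, term = A^-1 * d^2
  state 11010: A-exp=-1, loops=3, term = A^-1 * d^2
  state 11011: A-exp=-3, loops=4, term = A^-3 * d^3
  state 11100: A-exp=-1, loops=3, term = A^-1 * d^2
  state 11101: A-exp=-3, loops=4, term = A^-3 * d^3
  state 11110: A-exp=-3, loops=4, term = A^-3 * d^3
  state 11111: A-exp=-5, loops=5, term = A^-5 * d^4
Collect the terms by A-exponent (count of states per loop number):
Powers of d = -A^2 - A^-2: d^2 = A^4 + 2 + A^-4; d^3 = -A^6 - 3*A^2 - 3*A^-2 - A^-6; d^4 = A^8 + 4*A^4 + 6 + 4*A^-4 + A^-8.
  A^5 * (d) = -A^7 - A^3
  A^3 * (5) = 5*A^3
  A^1 * (10*d) = -10*A^3 - 10*A^-1
  A^-1 * (10*d^2) = 10*A^3 + 20*A^-1 + 10*A^-5
  A^-3 * (5*d^3) = -5*A^3 - 15*A^-1 - 15*A^-5 - 5*A^-9
  A^-5 * (d^4) = A^3 + 4*A^-1 + 6*A^-5 + 4*A^-9 + A^-13
Summing the groups: <K> = -A^7 - A^-1 + A^-5 - A^-9 + A^-13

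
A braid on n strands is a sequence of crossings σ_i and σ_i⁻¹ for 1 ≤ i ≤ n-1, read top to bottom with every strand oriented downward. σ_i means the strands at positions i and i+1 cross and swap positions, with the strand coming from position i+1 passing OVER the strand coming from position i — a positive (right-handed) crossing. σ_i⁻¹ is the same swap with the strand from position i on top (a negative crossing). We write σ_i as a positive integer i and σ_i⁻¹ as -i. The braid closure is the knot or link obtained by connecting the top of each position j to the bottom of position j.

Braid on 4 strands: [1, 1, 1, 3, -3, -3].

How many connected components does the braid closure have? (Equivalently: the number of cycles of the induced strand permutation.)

2

Derivation:
Track the strand permutation on 4 strands, starting from identity.
  step 1: s1 swaps positions 1,2 -> [2 1 3 4]
  step 2: s1 swaps positions 1,2 -> [1 2 3 4]
  step 3: s1 swaps positions 1,2 -> [2 1 3 4]
  step 4: s3 swaps positions 3,4 -> [2 1 4 3]
  step 5: s3^-1 swaps positions 3,4 -> [2 1 3 4]
  step 6: s3^-1 swaps positions 3,4 -> [2 1 4 3]
Final permutation (position -> original strand): [2 1 4 3]
Closure components = cycle count of this permutation = 2.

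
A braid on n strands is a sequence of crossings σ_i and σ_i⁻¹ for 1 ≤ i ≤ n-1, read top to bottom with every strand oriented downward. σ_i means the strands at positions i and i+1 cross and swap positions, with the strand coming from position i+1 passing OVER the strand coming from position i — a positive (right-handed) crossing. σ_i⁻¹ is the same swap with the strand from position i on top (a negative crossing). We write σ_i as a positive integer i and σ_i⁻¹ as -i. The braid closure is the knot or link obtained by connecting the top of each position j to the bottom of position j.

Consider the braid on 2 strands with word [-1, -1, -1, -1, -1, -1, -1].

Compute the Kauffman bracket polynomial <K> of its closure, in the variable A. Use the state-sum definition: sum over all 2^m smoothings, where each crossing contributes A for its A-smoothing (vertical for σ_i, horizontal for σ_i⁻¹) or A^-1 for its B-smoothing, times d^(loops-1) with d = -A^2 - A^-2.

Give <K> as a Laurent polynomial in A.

Braid: s1^-1 s1^-1 s1^-1 s1^-1 s1^-1 s1^-1 s1^-1 on 2 strands, 7 crossings.
Writhe w = (#positive) - (#negative) = 0 - 7 = -7.
Enumerate smoothing states for the bracket polynomial. There are 2^7 = 128 states.
For each crossing: s=0 is the vertical smoothing, s=1 horizontal. Crossing k contributes A^(sign_k * (1 - 2*s_k)); loop factor d = -A^2 - A^-2.
Tabulate the states by total A-exponent and number of loops L (A-exp: L × count):
  A^7: L=7 ×1
  A^5: L=6 ×7
  A^3: L=5 ×21
  A^1: L=4 ×35
  A^-1: L=3 ×35
  A^-3: L=2 ×21
  A^-5: L=1 ×7
  A^-7: L=2 ×1
Each group contributes A^e * Σ count * d^(L-1):
Powers of d = -A^2 - A^-2: d^2 = A^4 + 2 + A^-4; d^3 = -A^6 - 3*A^2 - 3*A^-2 - A^-6; d^4 = A^8 + 4*A^4 + 6 + 4*A^-4 + A^-8; d^5 = -A^10 - 5*A^6 - 10*A^2 - 10*A^-2 - 5*A^-6 - A^-10; d^6 = A^12 + 6*A^8 + 15*A^4 + 20 + 15*A^-4 + 6*A^-8 + A^-12.
  A^7 * (d^6) = A^19 + 6*A^15 + 15*A^11 + 20*A^7 + 15*A^3 + 6*A^-1 + A^-5
  A^5 * (7*d^5) = -7*A^15 - 35*A^11 - 70*A^7 - 70*A^3 - 35*A^-1 - 7*A^-5
  A^3 * (21*d^4) = 21*A^11 + 84*A^7 + 126*A^3 + 84*A^-1 + 21*A^-5
  A^1 * (35*d^3) = -35*A^7 - 105*A^3 - 105*A^-1 - 35*A^-5
  A^-1 * (35*d^2) = 35*A^3 + 70*A^-1 + 35*A^-5
  A^-3 * (21*d) = -21*A^-1 - 21*A^-5
  A^-5 * (7) = 7*A^-5
  A^-7 * (d) = -A^-5 - A^-9
Summing the groups: <K> = A^19 - A^15 + A^11 - A^7 + A^3 - A^-1 - A^-9

Answer: A^19 - A^15 + A^11 - A^7 + A^3 - A^-1 - A^-9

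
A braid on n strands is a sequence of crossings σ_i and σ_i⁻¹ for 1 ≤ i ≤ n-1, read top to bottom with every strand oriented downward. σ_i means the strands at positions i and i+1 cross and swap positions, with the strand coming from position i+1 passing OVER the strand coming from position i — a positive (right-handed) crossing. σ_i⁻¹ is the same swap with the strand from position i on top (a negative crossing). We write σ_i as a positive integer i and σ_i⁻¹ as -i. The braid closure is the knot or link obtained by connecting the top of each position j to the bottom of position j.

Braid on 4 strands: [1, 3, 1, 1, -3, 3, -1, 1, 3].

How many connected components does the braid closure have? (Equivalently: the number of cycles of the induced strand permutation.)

Track the strand permutation on 4 strands, starting from identity.
  step 1: s1 swaps positions 1,2 -> [2 1 3 4]
  step 2: s3 swaps positions 3,4 -> [2 1 4 3]
  step 3: s1 swaps positions 1,2 -> [1 2 4 3]
  step 4: s1 swaps positions 1,2 -> [2 1 4 3]
  step 5: s3^-1 swaps positions 3,4 -> [2 1 3 4]
  step 6: s3 swaps positions 3,4 -> [2 1 4 3]
  step 7: s1^-1 swaps positions 1,2 -> [1 2 4 3]
  step 8: s1 swaps positions 1,2 -> [2 1 4 3]
  step 9: s3 swaps positions 3,4 -> [2 1 3 4]
Final permutation (position -> original strand): [2 1 3 4]
Closure components = cycle count of this permutation = 3.

Answer: 3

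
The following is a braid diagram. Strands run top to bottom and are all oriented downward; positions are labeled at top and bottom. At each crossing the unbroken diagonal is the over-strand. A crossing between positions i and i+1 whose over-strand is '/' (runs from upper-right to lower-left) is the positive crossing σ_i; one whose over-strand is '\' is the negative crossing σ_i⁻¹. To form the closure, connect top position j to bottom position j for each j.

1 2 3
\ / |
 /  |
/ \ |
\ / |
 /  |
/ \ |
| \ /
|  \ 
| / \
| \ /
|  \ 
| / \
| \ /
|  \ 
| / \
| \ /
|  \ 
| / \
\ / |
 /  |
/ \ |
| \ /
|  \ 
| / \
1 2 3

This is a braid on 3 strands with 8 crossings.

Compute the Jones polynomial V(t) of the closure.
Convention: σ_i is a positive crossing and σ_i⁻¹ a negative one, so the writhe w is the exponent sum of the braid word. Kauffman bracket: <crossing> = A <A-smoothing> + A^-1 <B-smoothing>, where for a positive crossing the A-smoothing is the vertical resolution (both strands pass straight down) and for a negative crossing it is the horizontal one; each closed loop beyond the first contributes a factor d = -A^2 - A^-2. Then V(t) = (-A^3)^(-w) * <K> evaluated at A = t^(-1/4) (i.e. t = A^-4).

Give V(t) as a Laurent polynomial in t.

Reading the diagram top to bottom ('/'-over between positions i,i+1 = s_i, '\'-over = s_i^-1): braid word = s1 s1 s2^-1 s2^-1 s2^-1 s2^-1 s1 s2^-1.
Braid: s1 s1 s2^-1 s2^-1 s2^-1 s2^-1 s1 s2^-1 on 3 strands, 8 crossings.
Writhe w = (#positive) - (#negative) = 3 - 5 = -2.
Computing the Kauffman bracket via state sum. There are 2^8 = 256 states.
Smooth each crossing (0=||, 1=⌣⌢); contribution A^(Σ sign_k(1-2s_k)) * d^(L-1).
Tabulate the states by total A-exponent and number of loops L (A-exp: L × count):
  A^8: L=6 ×1
  A^6: L=5 ×8
  A^4: L=4 ×27, L=6 ×1
  A^2: L=3 ×48, L=5 ×8
  A^0: L=2 ×47, L=4 ×22, L=6 ×1
  A^-2: L=1 ×23, L=3 ×29, L=5 ×4
  A^-4: L=2 ×22, L=4 ×6
  A^-6: L=3 ×8
  A^-8: L=4 ×1
Each group contributes A^e * Σ count * d^(L-1):
Powers of d = -A^2 - A^-2: d^2 = A^4 + 2 + A^-4; d^3 = -A^6 - 3*A^2 - 3*A^-2 - A^-6; d^4 = A^8 + 4*A^4 + 6 + 4*A^-4 + A^-8; d^5 = -A^10 - 5*A^6 - 10*A^2 - 10*A^-2 - 5*A^-6 - A^-10.
  A^8 * (d^5) = -A^18 - 5*A^14 - 10*A^10 - 10*A^6 - 5*A^2 - A^-2
  A^6 * (8*d^4) = 8*A^14 + 32*A^10 + 48*A^6 + 32*A^2 + 8*A^-2
  A^4 * (27*d^3 + d^5) = -A^14 - 32*A^10 - 91*A^6 - 91*A^2 - 32*A^-2 - A^-6
  A^2 * (48*d^2 + 8*d^4) = 8*A^10 + 80*A^6 + 144*A^2 + 80*A^-2 + 8*A^-6
  A^0 * (47*d + 22*d^3 + d^5) = -A^10 - 27*A^6 - 123*A^2 - 123*A^-2 - 27*A^-6 - A^-10
  A^-2 * (23 + 29*d^2 + 4*d^4) = 4*A^6 + 45*A^2 + 105*A^-2 + 45*A^-6 + 4*A^-10
  A^-4 * (22*d + 6*d^3) = -6*A^2 - 40*A^-2 - 40*A^-6 - 6*A^-10
  A^-6 * (8*d^2) = 8*A^-2 + 16*A^-6 + 8*A^-10
  A^-8 * (d^3) = -A^-2 - 3*A^-6 - 3*A^-10 - A^-14
Summing the groups: <K> = -A^18 + 2*A^14 - 3*A^10 + 4*A^6 - 4*A^2 + 4*A^-2 - 2*A^-6 + 2*A^-10 - A^-14
Normalise by the writhe: (-A^3)^(-w) = (-A^3)^(2) = A^6, so f(A) = A^6 * <K> = -A^24 + 2*A^20 - 3*A^16 + 4*A^12 - 4*A^8 + 4*A^4 - 2 + 2*A^-4 - A^-8.
Substitute A = t^(-1/4), i.e. A^e → t^(-e/4): V(t) = -t^2 + 2*t - 2 + 4*t^-1 - 4*t^-2 + 4*t^-3 - 3*t^-4 + 2*t^-5 - t^-6

Answer: -t^2 + 2*t - 2 + 4*t^-1 - 4*t^-2 + 4*t^-3 - 3*t^-4 + 2*t^-5 - t^-6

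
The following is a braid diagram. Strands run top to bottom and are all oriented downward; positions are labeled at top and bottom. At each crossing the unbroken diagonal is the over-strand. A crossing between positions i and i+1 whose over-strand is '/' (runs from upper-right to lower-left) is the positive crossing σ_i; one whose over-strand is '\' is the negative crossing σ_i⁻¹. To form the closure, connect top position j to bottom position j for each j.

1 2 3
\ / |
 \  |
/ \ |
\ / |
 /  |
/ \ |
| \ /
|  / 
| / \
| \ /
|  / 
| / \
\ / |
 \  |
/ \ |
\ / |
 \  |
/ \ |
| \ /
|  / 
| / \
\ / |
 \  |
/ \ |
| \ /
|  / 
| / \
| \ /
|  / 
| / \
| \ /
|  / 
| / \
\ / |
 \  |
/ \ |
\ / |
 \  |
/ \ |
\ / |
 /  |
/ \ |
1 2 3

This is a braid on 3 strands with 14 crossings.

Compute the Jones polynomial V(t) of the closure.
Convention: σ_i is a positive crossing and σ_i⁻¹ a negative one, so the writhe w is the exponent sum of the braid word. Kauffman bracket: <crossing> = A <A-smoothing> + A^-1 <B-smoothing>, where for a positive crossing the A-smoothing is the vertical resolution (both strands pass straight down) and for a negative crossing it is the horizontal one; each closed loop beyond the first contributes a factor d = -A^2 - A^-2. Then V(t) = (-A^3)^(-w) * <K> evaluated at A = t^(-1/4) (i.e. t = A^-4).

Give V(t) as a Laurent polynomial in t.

Reading the diagram top to bottom ('/'-over between positions i,i+1 = s_i, '\'-over = s_i^-1): braid word = s1^-1 s1 s2 s2 s1^-1 s1^-1 s2 s1^-1 s2 s2 s2 s1^-1 s1^-1 s1.
The presented braid s1^-1 s1 s2 s2 s1^-1 s1^-1 s2 s1^-1 s2 s2 s2 s1^-1 s1^-1 s1 on 3 strands reduces by inverse Markov moves (closure unchanged at each step):
  Deconjugate: the word is γ·β·γ⁻¹ with γ = s1^-1 s1 (prefix) and γ⁻¹ = s1^-1 s1 (suffix); strip both.
Reduced to β = s2 s2 s1^-1 s1^-1 s2 s1^-1 s2 s2 s2 s1^-1 on 3 strands, 10 crossings.
Compute on β:
Braid: s2 s2 s1^-1 s1^-1 s2 s1^-1 s2 s2 s2 s1^-1 on 3 strands, 10 crossings.
Writhe w = (#positive) - (#negative) = 6 - 4 = 2.
Computing the Kauffman bracket via state sum. There are 2^10 = 1024 states.
For each crossing: s=0 is the vertical smoothing, s=1 horizontal. Crossing k contributes A^(sign_k * (1 - 2*s_k)); loop factor d = -A^2 - A^-2.
Tabulate the states by total A-exponent and number of loops L (A-exp: L × count):
  A^10: L=5 ×1
  A^8: L=4 ×10
  A^6: L=3 ×41, L=5 ×4
  A^4: L=2 ×81, L=4 ×38, L=6 ×1
  A^2: L=1 ×71, L=3 ×117, L=5 ×22
  A^0: L=2 ×154, L=4 ×91, L=6 ×7
  A^-2: L=3 ×168, L=5 ×41, L=7 ×1
  A^-4: L=4 ×110, L=6 ×10
  A^-6: L=5 ×44, L=7 ×1
  A^-8: L=6 ×10
  A^-10: L=7 ×1
Each group contributes A^e * Σ count * d^(L-1):
Powers of d = -A^2 - A^-2: d^2 = A^4 + 2 + A^-4; d^3 = -A^6 - 3*A^2 - 3*A^-2 - A^-6; d^4 = A^8 + 4*A^4 + 6 + 4*A^-4 + A^-8; d^5 = -A^10 - 5*A^6 - 10*A^2 - 10*A^-2 - 5*A^-6 - A^-10; d^6 = A^12 + 6*A^8 + 15*A^4 + 20 + 15*A^-4 + 6*A^-8 + A^-12.
  A^10 * (d^4) = A^18 + 4*A^14 + 6*A^10 + 4*A^6 + A^2
  A^8 * (10*d^3) = -10*A^14 - 30*A^10 - 30*A^6 - 10*A^2
  A^6 * (41*d^2 + 4*d^4) = 4*A^14 + 57*A^10 + 106*A^6 + 57*A^2 + 4*A^-2
  A^4 * (81*d + 38*d^3 + d^5) = -A^14 - 43*A^10 - 205*A^6 - 205*A^2 - 43*A^-2 - A^-6
  A^2 * (71 + 117*d^2 + 22*d^4) = 22*A^10 + 205*A^6 + 437*A^2 + 205*A^-2 + 22*A^-6
  A^0 * (154*d + 91*d^3 + 7*d^5) = -7*A^10 - 126*A^6 - 497*A^2 - 497*A^-2 - 126*A^-6 - 7*A^-10
  A^-2 * (168*d^2 + 41*d^4 + d^6) = A^10 + 47*A^6 + 347*A^2 + 602*A^-2 + 347*A^-6 + 47*A^-10 + A^-14
  A^-4 * (110*d^3 + 10*d^5) = -10*A^6 - 160*A^2 - 430*A^-2 - 430*A^-6 - 160*A^-10 - 10*A^-14
  A^-6 * (44*d^4 + d^6) = A^6 + 50*A^2 + 191*A^-2 + 284*A^-6 + 191*A^-10 + 50*A^-14 + A^-18
  A^-8 * (10*d^5) = -10*A^2 - 50*A^-2 - 100*A^-6 - 100*A^-10 - 50*A^-14 - 10*A^-18
  A^-10 * (d^6) = A^2 + 6*A^-2 + 15*A^-6 + 20*A^-10 + 15*A^-14 + 6*A^-18 + A^-22
Summing the groups: <K> = A^18 - 3*A^14 + 6*A^10 - 8*A^6 + 11*A^2 - 12*A^-2 + 11*A^-6 - 9*A^-10 + 6*A^-14 - 3*A^-18 + A^-22
Normalise by the writhe: (-A^3)^(-w) = (-A^3)^(-2) = A^-6, so f(A) = A^-6 * <K> = A^12 - 3*A^8 + 6*A^4 - 8 + 11*A^-4 - 12*A^-8 + 11*A^-12 - 9*A^-16 + 6*A^-20 - 3*A^-24 + A^-28.
Substitute A = t^(-1/4), i.e. A^e → t^(-e/4): V(t) = t^7 - 3*t^6 + 6*t^5 - 9*t^4 + 11*t^3 - 12*t^2 + 11*t - 8 + 6*t^-1 - 3*t^-2 + t^-3

Answer: t^7 - 3*t^6 + 6*t^5 - 9*t^4 + 11*t^3 - 12*t^2 + 11*t - 8 + 6*t^-1 - 3*t^-2 + t^-3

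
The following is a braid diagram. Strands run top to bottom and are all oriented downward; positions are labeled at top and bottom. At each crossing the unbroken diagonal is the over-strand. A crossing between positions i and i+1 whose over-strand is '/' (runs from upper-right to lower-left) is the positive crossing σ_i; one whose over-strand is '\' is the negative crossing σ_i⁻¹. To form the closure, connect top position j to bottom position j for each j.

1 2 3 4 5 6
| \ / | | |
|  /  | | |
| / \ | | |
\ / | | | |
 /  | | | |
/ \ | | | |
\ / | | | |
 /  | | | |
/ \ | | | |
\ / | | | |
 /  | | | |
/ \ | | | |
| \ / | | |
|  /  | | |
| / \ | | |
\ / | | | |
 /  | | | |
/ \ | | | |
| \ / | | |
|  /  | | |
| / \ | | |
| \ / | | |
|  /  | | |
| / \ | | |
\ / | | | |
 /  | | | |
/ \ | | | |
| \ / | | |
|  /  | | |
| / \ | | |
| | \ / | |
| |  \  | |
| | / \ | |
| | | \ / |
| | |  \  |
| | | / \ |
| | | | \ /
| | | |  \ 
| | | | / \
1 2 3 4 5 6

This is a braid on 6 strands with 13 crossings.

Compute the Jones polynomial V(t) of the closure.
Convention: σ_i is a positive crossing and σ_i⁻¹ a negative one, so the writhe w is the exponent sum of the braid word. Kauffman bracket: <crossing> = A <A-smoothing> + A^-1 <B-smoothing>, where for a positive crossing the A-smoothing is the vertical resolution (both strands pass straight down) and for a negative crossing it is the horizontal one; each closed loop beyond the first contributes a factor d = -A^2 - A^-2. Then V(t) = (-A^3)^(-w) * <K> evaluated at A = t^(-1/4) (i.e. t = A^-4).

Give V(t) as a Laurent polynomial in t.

-t^10 + t^6 + t^4

Derivation:
Reading the diagram top to bottom ('/'-over between positions i,i+1 = s_i, '\'-over = s_i^-1): braid word = s2 s1 s1 s1 s2 s1 s2 s2 s1 s2 s3^-1 s4^-1 s5^-1.
The presented braid s2 s1 s1 s1 s2 s1 s2 s2 s1 s2 s3^-1 s4^-1 s5^-1 on 6 strands reduces by inverse Markov moves (closure unchanged at each step):
  Destabilize: the word has the form β·s5^-1 where s5^-1 occurs only as the final letter (β ∈ B_5); drop it and the last strand → 5 strands.
  Destabilize: the word has the form β·s4^-1 where s4^-1 occurs only as the final letter (β ∈ B_4); drop it and the last strand → 4 strands.
  Destabilize: the word has the form β·s3^-1 where s3^-1 occurs only as the final letter (β ∈ B_3); drop it and the last strand → 3 strands.
Reduced to β = s2 s1 s1 s1 s2 s1 s2 s2 s1 s2 on 3 strands, 10 crossings.
Compute on β:
Braid: s2 s1 s1 s1 s2 s1 s2 s2 s1 s2 on 3 strands, 10 crossings.
Writhe w = (#positive) - (#negative) = 10 - 0 = 10.
Computing the Kauffman bracket via state sum. There are 2^10 = 1024 states.
For each crossing: s=0 is the vertical smoothing, s=1 horizontal. Crossing k contributes A^(sign_k * (1 - 2*s_k)); loop factor d = -A^2 - A^-2.
Tabulate the states by total A-exponent and number of loops L (A-exp: L × count):
  A^10: L=3 ×1
  A^8: L=2 ×10
  A^6: L=1 ×25, L=3 ×20
  A^4: L=2 ×100, L=4 ×20
  A^2: L=1 ×36, L=3 ×164, L=5 ×10
  A^0: L=2 ×108, L=4 ×142, L=6 ×2
  A^-2: L=1 ×12, L=3 ×129, L=5 ×69
  A^-4: L=2 ×24, L=4 ×78, L=6 ×18
  A^-6: L=3 ×19, L=5 ×24, L=7 ×2
  A^-8: L=4 ×7, L=6 ×3
  A^-10: L=5 ×1
Each group contributes A^e * Σ count * d^(L-1):
Powers of d = -A^2 - A^-2: d^2 = A^4 + 2 + A^-4; d^3 = -A^6 - 3*A^2 - 3*A^-2 - A^-6; d^4 = A^8 + 4*A^4 + 6 + 4*A^-4 + A^-8; d^5 = -A^10 - 5*A^6 - 10*A^2 - 10*A^-2 - 5*A^-6 - A^-10; d^6 = A^12 + 6*A^8 + 15*A^4 + 20 + 15*A^-4 + 6*A^-8 + A^-12.
  A^10 * (d^2) = A^14 + 2*A^10 + A^6
  A^8 * (10*d) = -10*A^10 - 10*A^6
  A^6 * (25 + 20*d^2) = 20*A^10 + 65*A^6 + 20*A^2
  A^4 * (100*d + 20*d^3) = -20*A^10 - 160*A^6 - 160*A^2 - 20*A^-2
  A^2 * (36 + 164*d^2 + 10*d^4) = 10*A^10 + 204*A^6 + 424*A^2 + 204*A^-2 + 10*A^-6
  A^0 * (108*d + 142*d^3 + 2*d^5) = -2*A^10 - 152*A^6 - 554*A^2 - 554*A^-2 - 152*A^-6 - 2*A^-10
  A^-2 * (12 + 129*d^2 + 69*d^4) = 69*A^6 + 405*A^2 + 684*A^-2 + 405*A^-6 + 69*A^-10
  A^-4 * (24*d + 78*d^3 + 18*d^5) = -18*A^6 - 168*A^2 - 438*A^-2 - 438*A^-6 - 168*A^-10 - 18*A^-14
  A^-6 * (19*d^2 + 24*d^4 + 2*d^6) = 2*A^6 + 36*A^2 + 145*A^-2 + 222*A^-6 + 145*A^-10 + 36*A^-14 + 2*A^-18
  A^-8 * (7*d^3 + 3*d^5) = -3*A^2 - 22*A^-2 - 51*A^-6 - 51*A^-10 - 22*A^-14 - 3*A^-18
  A^-10 * (d^4) = A^-2 + 4*A^-6 + 6*A^-10 + 4*A^-14 + A^-18
Summing the groups: <K> = A^14 + A^6 - A^-10
Normalise by the writhe: (-A^3)^(-w) = (-A^3)^(-10) = A^-30, so f(A) = A^-30 * <K> = A^-16 + A^-24 - A^-40.
Substitute A = t^(-1/4), i.e. A^e → t^(-e/4): V(t) = -t^10 + t^6 + t^4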